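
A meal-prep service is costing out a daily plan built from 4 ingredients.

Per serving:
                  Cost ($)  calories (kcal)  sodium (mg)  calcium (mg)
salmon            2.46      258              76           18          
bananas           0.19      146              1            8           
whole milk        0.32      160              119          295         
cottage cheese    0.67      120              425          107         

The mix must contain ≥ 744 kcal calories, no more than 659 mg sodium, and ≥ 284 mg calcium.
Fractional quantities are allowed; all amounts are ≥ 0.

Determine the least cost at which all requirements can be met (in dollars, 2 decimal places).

$1.06

Let x1 = servings of salmon, x2 = servings of bananas, x3 = servings of whole milk, x4 = servings of cottage cheese.
Minimise 2.46x1 + 0.19x2 + 0.32x3 + 0.67x4 s.t.:
  258x1 + 146x2 + 160x3 + 120x4 ≥ 744   (calories)
  76x1 + 1x2 + 119x3 + 425x4 ≤ 659   (sodium)
  18x1 + 8x2 + 295x3 + 107x4 ≥ 284   (calcium)
  x1, x2, x3, x4 ≥ 0.
The cheapest feasible vertex uses only bananas, whole milk; salmon, cottage cheese are not used. The calories and calcium requirements are met with equality.
So bananas = 4.165 servings, whole milk = 0.8498 servings.
Total cost: 0.19·4.165 + 0.32·0.8498 = 1.0633.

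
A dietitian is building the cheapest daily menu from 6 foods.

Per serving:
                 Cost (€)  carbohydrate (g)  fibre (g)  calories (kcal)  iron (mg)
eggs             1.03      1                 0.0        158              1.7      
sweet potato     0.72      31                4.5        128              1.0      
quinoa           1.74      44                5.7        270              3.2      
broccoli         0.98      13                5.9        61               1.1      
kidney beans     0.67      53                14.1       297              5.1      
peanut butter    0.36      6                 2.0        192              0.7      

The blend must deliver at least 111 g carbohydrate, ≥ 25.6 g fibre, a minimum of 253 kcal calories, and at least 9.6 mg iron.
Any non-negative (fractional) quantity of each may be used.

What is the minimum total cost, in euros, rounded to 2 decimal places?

Let x1 = servings of eggs, x2 = servings of sweet potato, x3 = servings of quinoa, x4 = servings of broccoli, x5 = servings of kidney beans, x6 = servings of peanut butter.
Minimize 1.03x1 + 0.72x2 + 1.74x3 + 0.98x4 + 0.67x5 + 0.36x6 s.t.:
  1x1 + 31x2 + 44x3 + 13x4 + 53x5 + 6x6 ≥ 111   (carbohydrate)
  4.5x2 + 5.7x3 + 5.9x4 + 14.1x5 + 2x6 ≥ 25.6   (fibre)
  158x1 + 128x2 + 270x3 + 61x4 + 297x5 + 192x6 ≥ 253   (calories)
  1.7x1 + 1x2 + 3.2x3 + 1.1x4 + 5.1x5 + 0.7x6 ≥ 9.6   (iron)
  x1, x2, x3, x4, x5, x6 ≥ 0.
At the optimum only kidney beans is positive (eggs, sweet potato, quinoa, broccoli, peanut butter = 0). The carbohydrate requirement is met with equality.
That vertex is x5 = 2.094.
Objective = 0.67·2.094 = 1.4030.

€1.40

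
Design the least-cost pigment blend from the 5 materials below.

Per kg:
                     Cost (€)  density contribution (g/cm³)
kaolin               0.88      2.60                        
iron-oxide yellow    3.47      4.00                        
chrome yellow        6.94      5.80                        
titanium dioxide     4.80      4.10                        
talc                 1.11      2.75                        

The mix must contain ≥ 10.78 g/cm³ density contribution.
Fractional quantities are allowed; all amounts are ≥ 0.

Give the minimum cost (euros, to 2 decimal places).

Let x1 = kg of kaolin, x2 = kg of iron-oxide yellow, x3 = kg of chrome yellow, x4 = kg of titanium dioxide, x5 = kg of talc.
Minimize 0.88x1 + 3.47x2 + 6.94x3 + 4.8x4 + 1.11x5 subject to:
  2.6x1 + 4x2 + 5.8x3 + 4.1x4 + 2.75x5 ≥ 10.78   (density contribution)
  x1, x2, x3, x4, x5 ≥ 0.
At the optimum only kaolin is positive (iron-oxide yellow, chrome yellow, titanium dioxide, talc = 0). There the density contribution constraint is tight.
So kaolin = 4.146 kg.
Total cost: 0.88·4.146 = 3.6485.

€3.65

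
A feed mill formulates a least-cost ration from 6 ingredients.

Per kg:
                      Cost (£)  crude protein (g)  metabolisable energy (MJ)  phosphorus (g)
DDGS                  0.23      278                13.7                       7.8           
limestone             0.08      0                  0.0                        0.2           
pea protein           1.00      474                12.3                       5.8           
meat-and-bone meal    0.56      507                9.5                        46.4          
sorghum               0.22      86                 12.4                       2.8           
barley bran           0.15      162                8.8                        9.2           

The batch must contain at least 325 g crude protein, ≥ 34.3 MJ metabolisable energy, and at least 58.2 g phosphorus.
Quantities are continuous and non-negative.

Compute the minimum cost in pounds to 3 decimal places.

£0.829

This is a linear program. Let x1 = kg of DDGS, x2 = kg of limestone, x3 = kg of pea protein, x4 = kg of meat-and-bone meal, x5 = kg of sorghum, x6 = kg of barley bran.
Minimise 0.23x1 + 0.08x2 + 1x3 + 0.56x4 + 0.22x5 + 0.15x6 with:
  278x1 + 474x3 + 507x4 + 86x5 + 162x6 ≥ 325   (crude protein)
  13.7x1 + 12.3x3 + 9.5x4 + 12.4x5 + 8.8x6 ≥ 34.3   (metabolisable energy)
  7.8x1 + 0.2x2 + 5.8x3 + 46.4x4 + 2.8x5 + 9.2x6 ≥ 58.2   (phosphorus)
  x1, x2, x3, x4, x5, x6 ≥ 0.
At the optimum only meat-and-bone meal, barley bran are positive (DDGS, limestone, pea protein, sorghum = 0). The metabolisable energy and phosphorus requirements are met with equality.
Solving gives x4 = 0.61261, x6 = 3.2364.
Hence cost = 0.56·0.61261 + 0.15·3.2364 = £0.82852.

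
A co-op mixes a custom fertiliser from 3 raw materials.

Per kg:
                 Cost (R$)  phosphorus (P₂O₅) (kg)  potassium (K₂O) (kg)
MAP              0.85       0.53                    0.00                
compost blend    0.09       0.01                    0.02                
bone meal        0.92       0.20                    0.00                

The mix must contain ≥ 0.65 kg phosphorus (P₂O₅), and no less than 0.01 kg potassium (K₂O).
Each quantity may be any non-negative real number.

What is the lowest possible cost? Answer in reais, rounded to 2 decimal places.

R$1.08

Set it up as a linear program. Let x1 = kg of MAP, x2 = kg of compost blend, x3 = kg of bone meal.
Minimize 0.85x1 + 0.09x2 + 0.92x3 s.t.:
  0.53x1 + 0.01x2 + 0.2x3 ≥ 0.65   (phosphorus (P₂O₅))
  0.02x2 ≥ 0.01   (potassium (K₂O))
  x1, x2, x3 ≥ 0.
The optimal basis is {MAP, compost blend}; bone meal drops out. There the phosphorus (P₂O₅) and potassium (K₂O) constraints are tight.
That vertex is x1 = 1.217, x2 = 0.5.
Objective = 0.85·1.217 + 0.09·0.5 = 1.0795.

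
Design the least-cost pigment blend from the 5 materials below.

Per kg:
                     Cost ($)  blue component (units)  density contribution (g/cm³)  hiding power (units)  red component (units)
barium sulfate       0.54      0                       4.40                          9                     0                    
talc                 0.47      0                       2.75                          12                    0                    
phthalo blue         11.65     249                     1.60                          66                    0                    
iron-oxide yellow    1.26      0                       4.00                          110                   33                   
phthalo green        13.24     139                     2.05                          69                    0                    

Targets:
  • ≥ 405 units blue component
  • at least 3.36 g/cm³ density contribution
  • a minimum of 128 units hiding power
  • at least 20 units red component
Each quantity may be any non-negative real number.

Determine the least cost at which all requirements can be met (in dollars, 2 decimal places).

Let x1 = kg of barium sulfate, x2 = kg of talc, x3 = kg of phthalo blue, x4 = kg of iron-oxide yellow, x5 = kg of phthalo green.
Minimise 0.54x1 + 0.47x2 + 11.65x3 + 1.26x4 + 13.24x5 with:
  249x3 + 139x5 ≥ 405   (blue component)
  4.4x1 + 2.75x2 + 1.6x3 + 4x4 + 2.05x5 ≥ 3.36   (density contribution)
  9x1 + 12x2 + 66x3 + 110x4 + 69x5 ≥ 128   (hiding power)
  33x4 ≥ 20   (red component)
  x1, x2, x3, x4, x5 ≥ 0.
The minimum-cost mix takes nothing from barium sulfate, talc, phthalo green — only phthalo blue, iron-oxide yellow. There the blue component and red component constraints are tight.
Solving gives x3 = 1.6265, x4 = 0.60606.
Total cost: 11.65·1.6265 + 1.26·0.60606 = 19.7124.

$19.71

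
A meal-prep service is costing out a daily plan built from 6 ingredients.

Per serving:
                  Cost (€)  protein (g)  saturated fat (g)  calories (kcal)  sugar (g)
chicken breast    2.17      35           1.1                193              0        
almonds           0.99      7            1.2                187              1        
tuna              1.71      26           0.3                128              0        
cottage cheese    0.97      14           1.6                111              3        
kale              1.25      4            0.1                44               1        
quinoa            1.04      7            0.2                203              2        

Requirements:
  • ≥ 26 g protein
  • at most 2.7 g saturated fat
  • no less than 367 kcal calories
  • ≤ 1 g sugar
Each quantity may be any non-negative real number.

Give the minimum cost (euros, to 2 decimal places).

€3.01

This is a linear program. Let x1 = servings of chicken breast, x2 = servings of almonds, x3 = servings of tuna, x4 = servings of cottage cheese, x5 = servings of kale, x6 = servings of quinoa.
min 2.17x1 + 0.99x2 + 1.71x3 + 0.97x4 + 1.25x5 + 1.04x6 s.t.:
  35x1 + 7x2 + 26x3 + 14x4 + 4x5 + 7x6 ≥ 26   (protein)
  1.1x1 + 1.2x2 + 0.3x3 + 1.6x4 + 0.1x5 + 0.2x6 ≤ 2.7   (saturated fat)
  193x1 + 187x2 + 128x3 + 111x4 + 44x5 + 203x6 ≥ 367   (calories)
  1x2 + 3x4 + 1x5 + 2x6 ≤ 1   (sugar)
  x1, x2, x3, x4, x5, x6 ≥ 0.
The optimal basis is {chicken breast, almonds}; tuna, cottage cheese, kale, quinoa drop out. The calories and sugar requirements are met with equality.
That vertex is x1 = 0.9326, x2 = 1.
Cost = 2.17·0.9326 + 0.99·1 = 3.0137.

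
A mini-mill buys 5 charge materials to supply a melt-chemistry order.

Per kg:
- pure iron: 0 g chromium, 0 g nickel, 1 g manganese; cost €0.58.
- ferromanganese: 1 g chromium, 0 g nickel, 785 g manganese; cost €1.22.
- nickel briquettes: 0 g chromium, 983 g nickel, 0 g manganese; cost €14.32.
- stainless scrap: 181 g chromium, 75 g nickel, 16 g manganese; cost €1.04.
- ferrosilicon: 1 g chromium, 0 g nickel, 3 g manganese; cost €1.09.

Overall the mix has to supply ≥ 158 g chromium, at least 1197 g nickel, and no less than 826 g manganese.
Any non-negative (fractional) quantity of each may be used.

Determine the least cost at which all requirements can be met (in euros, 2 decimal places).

€17.49

Treat it as an LP. Let x1 = kg of pure iron, x2 = kg of ferromanganese, x3 = kg of nickel briquettes, x4 = kg of stainless scrap, x5 = kg of ferrosilicon.
Minimize 0.58x1 + 1.22x2 + 14.32x3 + 1.04x4 + 1.09x5 s.t.:
  1x2 + 181x4 + 1x5 ≥ 158   (chromium)
  983x3 + 75x4 ≥ 1197   (nickel)
  1x1 + 785x2 + 16x4 + 3x5 ≥ 826   (manganese)
  x1, x2, x3, x4, x5 ≥ 0.
The cheapest feasible vertex uses only ferromanganese, stainless scrap; pure iron, nickel briquettes, ferrosilicon are not used. The nickel and manganese requirements are met with equality.
Optimal quantities: ferromanganese = 0.7269 kg, stainless scrap = 15.96 kg.
Total cost: 1.22·0.7269 + 1.04·15.96 = 17.4852.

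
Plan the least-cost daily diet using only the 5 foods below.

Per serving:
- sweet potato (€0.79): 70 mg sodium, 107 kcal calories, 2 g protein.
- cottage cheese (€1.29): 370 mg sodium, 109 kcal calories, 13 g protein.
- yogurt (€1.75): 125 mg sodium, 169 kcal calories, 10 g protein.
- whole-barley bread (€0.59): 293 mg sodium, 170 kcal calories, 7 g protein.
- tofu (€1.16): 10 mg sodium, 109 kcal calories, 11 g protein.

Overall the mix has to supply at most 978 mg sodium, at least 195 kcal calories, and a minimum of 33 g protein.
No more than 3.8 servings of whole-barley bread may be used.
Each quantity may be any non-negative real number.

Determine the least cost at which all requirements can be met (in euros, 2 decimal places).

€2.99

Let x1 = servings of sweet potato, x2 = servings of cottage cheese, x3 = servings of yogurt, x4 = servings of whole-barley bread, x5 = servings of tofu.
Minimise 0.79x1 + 1.29x2 + 1.75x3 + 0.59x4 + 1.16x5 s.t.:
  70x1 + 370x2 + 125x3 + 293x4 + 10x5 ≤ 978   (sodium)
  107x1 + 109x2 + 169x3 + 170x4 + 109x5 ≥ 195   (calories)
  2x1 + 13x2 + 10x3 + 7x4 + 11x5 ≥ 33   (protein)
  x4 ≤ 3.8
  x1, x2, x3, x4, x5 ≥ 0.
The minimum-cost mix takes nothing from sweet potato, cottage cheese, yogurt — only whole-barley bread, tofu. There the sodium and protein constraints are tight.
So whole-barley bread = 3.307 servings, tofu = 0.8953 servings.
Cost = 0.59·3.307 + 1.16·0.8953 = 2.9897.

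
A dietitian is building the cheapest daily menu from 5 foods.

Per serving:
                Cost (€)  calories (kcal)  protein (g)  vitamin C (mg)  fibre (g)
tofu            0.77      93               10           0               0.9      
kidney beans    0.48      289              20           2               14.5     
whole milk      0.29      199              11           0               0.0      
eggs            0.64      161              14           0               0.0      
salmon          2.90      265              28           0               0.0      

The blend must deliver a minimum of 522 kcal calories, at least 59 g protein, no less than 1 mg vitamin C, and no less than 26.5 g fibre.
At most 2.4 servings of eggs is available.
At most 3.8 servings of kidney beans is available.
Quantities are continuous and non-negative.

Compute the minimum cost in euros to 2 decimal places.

This is a linear program. Let x1 = servings of tofu, x2 = servings of kidney beans, x3 = servings of whole milk, x4 = servings of eggs, x5 = servings of salmon.
min 0.77x1 + 0.48x2 + 0.29x3 + 0.64x4 + 2.9x5 with:
  93x1 + 289x2 + 199x3 + 161x4 + 265x5 ≥ 522   (calories)
  10x1 + 20x2 + 11x3 + 14x4 + 28x5 ≥ 59   (protein)
  2x2 ≥ 1   (vitamin C)
  0.9x1 + 14.5x2 ≥ 26.5   (fibre)
  x4 ≤ 2.4
  x2 ≤ 3.8
  x1, x2, x3, x4, x5 ≥ 0.
The optimal basis is {kidney beans}; tofu, whole milk, eggs, salmon drop out. Binding constraint: protein.
Optimal quantities: kidney beans = 2.95 servings.
Total cost: 0.48·2.95 = 1.4160.

€1.42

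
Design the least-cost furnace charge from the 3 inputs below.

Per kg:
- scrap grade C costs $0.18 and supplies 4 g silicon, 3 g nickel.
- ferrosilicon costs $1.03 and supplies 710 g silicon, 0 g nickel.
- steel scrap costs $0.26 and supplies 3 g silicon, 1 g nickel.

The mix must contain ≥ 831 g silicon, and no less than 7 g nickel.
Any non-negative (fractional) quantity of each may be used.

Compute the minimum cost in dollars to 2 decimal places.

$1.61

Let x1 = kg of scrap grade C, x2 = kg of ferrosilicon, x3 = kg of steel scrap.
Minimise 0.18x1 + 1.03x2 + 0.26x3 s.t.:
  4x1 + 710x2 + 3x3 ≥ 831   (silicon)
  3x1 + 1x3 ≥ 7   (nickel)
  x1, x2, x3 ≥ 0.
The minimum-cost mix takes nothing from steel scrap — only scrap grade C, ferrosilicon. There the silicon and nickel constraints are tight.
That vertex is x1 = 2.333, x2 = 1.157.
Hence cost = 0.18·2.333 + 1.03·1.157 = $1.6117.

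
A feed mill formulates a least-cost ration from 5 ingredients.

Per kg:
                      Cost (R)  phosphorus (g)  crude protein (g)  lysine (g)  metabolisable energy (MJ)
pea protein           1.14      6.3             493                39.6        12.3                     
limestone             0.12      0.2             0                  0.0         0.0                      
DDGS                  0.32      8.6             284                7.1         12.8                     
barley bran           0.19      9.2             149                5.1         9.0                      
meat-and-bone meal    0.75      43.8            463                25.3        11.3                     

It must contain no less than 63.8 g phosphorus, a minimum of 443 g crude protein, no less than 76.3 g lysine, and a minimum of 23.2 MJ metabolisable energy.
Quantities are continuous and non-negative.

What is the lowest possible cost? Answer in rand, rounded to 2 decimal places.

Let x1 = kg of pea protein, x2 = kg of limestone, x3 = kg of DDGS, x4 = kg of barley bran, x5 = kg of meat-and-bone meal.
Minimize 1.14x1 + 0.12x2 + 0.32x3 + 0.19x4 + 0.75x5 s.t.:
  6.3x1 + 0.2x2 + 8.6x3 + 9.2x4 + 43.8x5 ≥ 63.8   (phosphorus)
  493x1 + 284x3 + 149x4 + 463x5 ≥ 443   (crude protein)
  39.6x1 + 7.1x3 + 5.1x4 + 25.3x5 ≥ 76.3   (lysine)
  12.3x1 + 12.8x3 + 9x4 + 11.3x5 ≥ 23.2   (metabolisable energy)
  x1, x2, x3, x4, x5 ≥ 0.
The optimal basis is {pea protein, meat-and-bone meal}; limestone, DDGS, barley bran drop out. Binding constraints: phosphorus and lysine.
Optimal quantities: pea protein = 1.097 kg, meat-and-bone meal = 1.299 kg.
Hence cost = 1.14·1.097 + 0.75·1.299 = R2.2248.

R2.22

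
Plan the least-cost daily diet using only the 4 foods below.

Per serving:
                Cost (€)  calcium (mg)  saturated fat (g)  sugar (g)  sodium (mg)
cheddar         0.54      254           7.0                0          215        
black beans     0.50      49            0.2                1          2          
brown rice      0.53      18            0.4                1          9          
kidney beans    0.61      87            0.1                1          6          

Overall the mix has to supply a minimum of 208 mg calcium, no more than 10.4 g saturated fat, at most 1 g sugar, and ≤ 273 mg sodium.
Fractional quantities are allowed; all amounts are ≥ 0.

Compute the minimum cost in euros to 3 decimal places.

Let x1 = servings of cheddar, x2 = servings of black beans, x3 = servings of brown rice, x4 = servings of kidney beans.
min 0.54x1 + 0.5x2 + 0.53x3 + 0.61x4 with:
  254x1 + 49x2 + 18x3 + 87x4 ≥ 208   (calcium)
  7x1 + 0.2x2 + 0.4x3 + 0.1x4 ≤ 10.4   (saturated fat)
  1x2 + 1x3 + 1x4 ≤ 1   (sugar)
  215x1 + 2x2 + 9x3 + 6x4 ≤ 273   (sodium)
  x1, x2, x3, x4 ≥ 0.
At the optimum only cheddar is positive (black beans, brown rice, kidney beans = 0). There the calcium constraint is tight.
Solving gives x1 = 0.8189.
Cost = 0.54·0.8189 = 0.44221.

€0.442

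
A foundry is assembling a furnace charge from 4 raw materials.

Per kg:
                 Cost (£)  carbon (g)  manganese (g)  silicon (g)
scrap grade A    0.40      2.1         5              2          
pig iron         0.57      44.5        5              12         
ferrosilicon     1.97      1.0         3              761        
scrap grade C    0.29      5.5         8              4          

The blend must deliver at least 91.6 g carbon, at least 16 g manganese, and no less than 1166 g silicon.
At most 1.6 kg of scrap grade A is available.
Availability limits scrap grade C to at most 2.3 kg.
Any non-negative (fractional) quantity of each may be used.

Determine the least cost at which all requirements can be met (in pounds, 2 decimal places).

£4.15

This is a linear program. Let x1 = kg of scrap grade A, x2 = kg of pig iron, x3 = kg of ferrosilicon, x4 = kg of scrap grade C.
Minimize 0.4x1 + 0.57x2 + 1.97x3 + 0.29x4 subject to:
  2.1x1 + 44.5x2 + 1x3 + 5.5x4 ≥ 91.6   (carbon)
  5x1 + 5x2 + 3x3 + 8x4 ≥ 16   (manganese)
  2x1 + 12x2 + 761x3 + 4x4 ≥ 1166   (silicon)
  x1 ≤ 1.6
  x4 ≤ 2.3
  x1, x2, x3, x4 ≥ 0.
At the optimum only pig iron, ferrosilicon, scrap grade C are positive (scrap grade A = 0). Binding constraints: carbon, manganese, silicon.
So pig iron = 2.002 kg, ferrosilicon = 1.5 kg, scrap grade C = 0.1866 kg.
Objective = 0.57·2.002 + 1.97·1.5 + 0.29·0.1866 = 4.1503.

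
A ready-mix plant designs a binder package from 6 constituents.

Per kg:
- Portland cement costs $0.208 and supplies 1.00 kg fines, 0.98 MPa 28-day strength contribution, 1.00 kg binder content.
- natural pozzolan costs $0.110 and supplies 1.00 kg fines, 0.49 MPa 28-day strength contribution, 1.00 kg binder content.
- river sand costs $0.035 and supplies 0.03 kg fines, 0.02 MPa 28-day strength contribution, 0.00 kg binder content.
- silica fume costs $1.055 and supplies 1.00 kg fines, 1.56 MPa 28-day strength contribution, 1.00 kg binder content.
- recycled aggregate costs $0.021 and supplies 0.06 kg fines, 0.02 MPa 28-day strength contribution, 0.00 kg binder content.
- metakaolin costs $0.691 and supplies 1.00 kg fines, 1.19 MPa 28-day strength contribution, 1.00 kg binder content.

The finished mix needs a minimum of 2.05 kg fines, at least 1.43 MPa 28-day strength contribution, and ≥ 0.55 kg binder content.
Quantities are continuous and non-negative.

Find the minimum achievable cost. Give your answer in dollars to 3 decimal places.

Let x1 = kg of Portland cement, x2 = kg of natural pozzolan, x3 = kg of river sand, x4 = kg of silica fume, x5 = kg of recycled aggregate, x6 = kg of metakaolin.
Minimise 0.208x1 + 0.11x2 + 0.035x3 + 1.055x4 + 0.021x5 + 0.691x6 subject to:
  1x1 + 1x2 + 0.03x3 + 1x4 + 0.06x5 + 1x6 ≥ 2.05   (fines)
  0.98x1 + 0.49x2 + 0.02x3 + 1.56x4 + 0.02x5 + 1.19x6 ≥ 1.43   (28-day strength contribution)
  1x1 + 1x2 + 1x4 + 1x6 ≥ 0.55   (binder content)
  x1, x2, x3, x4, x5, x6 ≥ 0.
At the optimum only Portland cement, natural pozzolan are positive (river sand, silica fume, recycled aggregate, metakaolin = 0). Binding constraints: fines and 28-day strength contribution.
Solving gives x1 = 0.8684, x2 = 1.182.
Hence cost = 0.208·0.8684 + 0.11·1.182 = $0.31065.

$0.311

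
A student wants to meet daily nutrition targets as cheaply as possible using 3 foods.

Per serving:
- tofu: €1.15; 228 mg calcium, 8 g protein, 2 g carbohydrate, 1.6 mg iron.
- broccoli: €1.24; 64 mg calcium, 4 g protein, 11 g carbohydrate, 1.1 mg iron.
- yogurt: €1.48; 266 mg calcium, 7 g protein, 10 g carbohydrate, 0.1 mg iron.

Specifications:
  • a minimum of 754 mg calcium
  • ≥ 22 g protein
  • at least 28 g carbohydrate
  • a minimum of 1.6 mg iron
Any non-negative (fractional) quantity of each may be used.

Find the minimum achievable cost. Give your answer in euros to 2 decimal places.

€4.49

Let x1 = servings of tofu, x2 = servings of broccoli, x3 = servings of yogurt.
Minimise 1.15x1 + 1.24x2 + 1.48x3 with:
  228x1 + 64x2 + 266x3 ≥ 754   (calcium)
  8x1 + 4x2 + 7x3 ≥ 22   (protein)
  2x1 + 11x2 + 10x3 ≥ 28   (carbohydrate)
  1.6x1 + 1.1x2 + 0.1x3 ≥ 1.6   (iron)
  x1, x2, x3 ≥ 0.
All 3 inputs are positive at the optimum. There the protein, carbohydrate, iron constraints are tight.
So tofu = 0.5864 servings, broccoli = 0.3974 servings, yogurt = 2.246 servings.
Total cost: 1.15·0.5864 + 1.24·0.3974 + 1.48·2.246 = 4.4912.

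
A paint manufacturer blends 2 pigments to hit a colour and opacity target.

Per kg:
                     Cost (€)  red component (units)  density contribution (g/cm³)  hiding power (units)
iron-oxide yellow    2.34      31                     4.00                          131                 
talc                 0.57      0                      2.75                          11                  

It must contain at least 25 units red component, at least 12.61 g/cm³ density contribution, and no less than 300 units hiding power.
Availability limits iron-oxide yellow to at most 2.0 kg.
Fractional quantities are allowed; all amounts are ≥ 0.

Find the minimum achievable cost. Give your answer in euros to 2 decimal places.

€6.65

Let x1 = kg of iron-oxide yellow, x2 = kg of talc.
Minimize 2.34x1 + 0.57x2 subject to:
  31x1 ≥ 25   (red component)
  4x1 + 2.75x2 ≥ 12.61   (density contribution)
  131x1 + 11x2 ≥ 300   (hiding power)
  x1 ≤ 2
  x1, x2 ≥ 0.
Both inputs are positive at the optimum. There the hiding power and the iron-oxide yellow cap constraints are tight.
So iron-oxide yellow = 2 kg, talc = 3.455 kg.
Total cost: 2.34·2 + 0.57·3.455 = 6.6494.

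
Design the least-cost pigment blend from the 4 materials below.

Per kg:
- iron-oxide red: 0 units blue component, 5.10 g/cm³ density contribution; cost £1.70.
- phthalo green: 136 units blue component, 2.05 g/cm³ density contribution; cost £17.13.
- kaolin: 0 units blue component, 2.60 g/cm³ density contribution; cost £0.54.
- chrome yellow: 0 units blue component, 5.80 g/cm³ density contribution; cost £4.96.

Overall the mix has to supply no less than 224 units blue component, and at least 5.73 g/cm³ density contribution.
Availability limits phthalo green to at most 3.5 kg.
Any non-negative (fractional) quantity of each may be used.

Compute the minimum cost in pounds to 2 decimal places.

Let x1 = kg of iron-oxide red, x2 = kg of phthalo green, x3 = kg of kaolin, x4 = kg of chrome yellow.
min 1.7x1 + 17.13x2 + 0.54x3 + 4.96x4 with:
  136x2 ≥ 224   (blue component)
  5.1x1 + 2.05x2 + 2.6x3 + 5.8x4 ≥ 5.73   (density contribution)
  x2 ≤ 3.5
  x1, x2, x3, x4 ≥ 0.
At the optimum only phthalo green, kaolin are positive (iron-oxide red, chrome yellow = 0). Binding constraints: blue component and density contribution.
So phthalo green = 1.647 kg, kaolin = 0.9052 kg.
Total cost: 17.13·1.647 + 0.54·0.9052 = 28.7019.

£28.70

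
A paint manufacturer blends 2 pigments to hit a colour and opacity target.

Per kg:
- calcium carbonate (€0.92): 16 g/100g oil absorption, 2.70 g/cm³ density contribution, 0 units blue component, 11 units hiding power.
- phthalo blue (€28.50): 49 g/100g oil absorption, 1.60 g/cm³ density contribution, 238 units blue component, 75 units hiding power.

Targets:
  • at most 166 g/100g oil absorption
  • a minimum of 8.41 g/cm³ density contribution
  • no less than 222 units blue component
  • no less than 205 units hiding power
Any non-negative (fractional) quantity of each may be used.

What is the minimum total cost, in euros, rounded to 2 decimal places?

Let x1 = kg of calcium carbonate, x2 = kg of phthalo blue.
Minimise 0.92x1 + 28.5x2 s.t.:
  16x1 + 49x2 ≤ 166   (oil absorption)
  2.7x1 + 1.6x2 ≥ 8.41   (density contribution)
  238x2 ≥ 222   (blue component)
  11x1 + 75x2 ≥ 205   (hiding power)
  x1, x2 ≥ 0.
Both inputs are positive at the optimum. The oil absorption and hiding power requirements are met with equality.
Solving gives x1 = 3.6384, x2 = 2.1997.
Cost = 0.92·3.6384 + 28.5·2.1997 = 66.0388.

€66.04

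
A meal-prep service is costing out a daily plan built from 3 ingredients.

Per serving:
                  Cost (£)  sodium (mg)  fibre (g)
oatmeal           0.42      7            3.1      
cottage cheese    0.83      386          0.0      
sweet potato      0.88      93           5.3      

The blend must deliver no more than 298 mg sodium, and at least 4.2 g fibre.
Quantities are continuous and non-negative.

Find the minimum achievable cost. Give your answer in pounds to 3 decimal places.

£0.569

Let x1 = servings of oatmeal, x2 = servings of cottage cheese, x3 = servings of sweet potato.
Minimise 0.42x1 + 0.83x2 + 0.88x3 s.t.:
  7x1 + 386x2 + 93x3 ≤ 298   (sodium)
  3.1x1 + 5.3x3 ≥ 4.2   (fibre)
  x1, x2, x3 ≥ 0.
The minimum-cost mix takes nothing from cottage cheese, sweet potato — only oatmeal. The fibre requirement is met with equality.
Solving gives x1 = 1.355.
Cost = 0.42·1.355 = 0.56910.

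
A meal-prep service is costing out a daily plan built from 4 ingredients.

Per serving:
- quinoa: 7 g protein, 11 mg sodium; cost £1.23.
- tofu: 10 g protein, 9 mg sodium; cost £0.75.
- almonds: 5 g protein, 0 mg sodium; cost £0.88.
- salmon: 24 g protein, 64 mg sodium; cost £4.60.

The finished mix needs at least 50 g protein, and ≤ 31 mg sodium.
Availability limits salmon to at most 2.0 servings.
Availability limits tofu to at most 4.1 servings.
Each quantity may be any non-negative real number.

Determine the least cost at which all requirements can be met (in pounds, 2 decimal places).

£5.32

Treat it as an LP. Let x1 = servings of quinoa, x2 = servings of tofu, x3 = servings of almonds, x4 = servings of salmon.
Minimise 1.23x1 + 0.75x2 + 0.88x3 + 4.6x4 with:
  7x1 + 10x2 + 5x3 + 24x4 ≥ 50   (protein)
  11x1 + 9x2 + 64x4 ≤ 31   (sodium)
  x4 ≤ 2
  x2 ≤ 4.1
  x1, x2, x3, x4 ≥ 0.
The minimum-cost mix takes nothing from quinoa, salmon — only tofu, almonds. There the protein and sodium constraints are tight.
That vertex is x2 = 3.444, x3 = 3.111.
Hence cost = 0.75·3.444 + 0.88·3.111 = £5.3207.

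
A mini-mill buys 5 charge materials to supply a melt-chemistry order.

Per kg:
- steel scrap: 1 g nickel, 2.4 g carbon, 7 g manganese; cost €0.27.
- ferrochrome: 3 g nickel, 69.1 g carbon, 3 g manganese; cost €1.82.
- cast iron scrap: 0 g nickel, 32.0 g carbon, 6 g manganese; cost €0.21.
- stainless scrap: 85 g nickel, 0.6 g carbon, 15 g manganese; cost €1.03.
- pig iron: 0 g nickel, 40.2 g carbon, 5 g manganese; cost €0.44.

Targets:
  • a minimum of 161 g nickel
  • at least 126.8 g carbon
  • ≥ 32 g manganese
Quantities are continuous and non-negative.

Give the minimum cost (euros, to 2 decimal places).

€2.78

Let x1 = kg of steel scrap, x2 = kg of ferrochrome, x3 = kg of cast iron scrap, x4 = kg of stainless scrap, x5 = kg of pig iron.
min 0.27x1 + 1.82x2 + 0.21x3 + 1.03x4 + 0.44x5 with:
  1x1 + 3x2 + 85x4 ≥ 161   (nickel)
  2.4x1 + 69.1x2 + 32x3 + 0.6x4 + 40.2x5 ≥ 126.8   (carbon)
  7x1 + 3x2 + 6x3 + 15x4 + 5x5 ≥ 32   (manganese)
  x1, x2, x3, x4, x5 ≥ 0.
The optimal basis is {cast iron scrap, stainless scrap}; steel scrap, ferrochrome, pig iron drop out. The nickel and carbon requirements are met with equality.
So cast iron scrap = 3.927 kg, stainless scrap = 1.894 kg.
Cost = 0.21·3.927 + 1.03·1.894 = 2.7755.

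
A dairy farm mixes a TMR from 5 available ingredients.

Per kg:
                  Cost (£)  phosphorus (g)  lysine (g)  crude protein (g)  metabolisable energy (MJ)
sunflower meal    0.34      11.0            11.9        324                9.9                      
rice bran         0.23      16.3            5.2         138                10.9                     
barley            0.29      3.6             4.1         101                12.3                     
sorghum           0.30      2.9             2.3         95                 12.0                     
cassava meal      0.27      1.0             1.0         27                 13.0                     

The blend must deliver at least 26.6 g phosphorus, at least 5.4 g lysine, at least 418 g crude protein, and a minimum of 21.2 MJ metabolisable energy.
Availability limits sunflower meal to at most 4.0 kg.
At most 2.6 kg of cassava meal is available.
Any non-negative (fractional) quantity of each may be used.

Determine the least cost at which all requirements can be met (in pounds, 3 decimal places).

£0.546

Set it up as a linear program. Let x1 = kg of sunflower meal, x2 = kg of rice bran, x3 = kg of barley, x4 = kg of sorghum, x5 = kg of cassava meal.
Minimise 0.34x1 + 0.23x2 + 0.29x3 + 0.3x4 + 0.27x5 with:
  11x1 + 16.3x2 + 3.6x3 + 2.9x4 + 1x5 ≥ 26.6   (phosphorus)
  11.9x1 + 5.2x2 + 4.1x3 + 2.3x4 + 1x5 ≥ 5.4   (lysine)
  324x1 + 138x2 + 101x3 + 95x4 + 27x5 ≥ 418   (crude protein)
  9.9x1 + 10.9x2 + 12.3x3 + 12x4 + 13x5 ≥ 21.2   (metabolisable energy)
  x1 ≤ 4
  x5 ≤ 2.6
  x1, x2, x3, x4, x5 ≥ 0.
At the optimum only sunflower meal, rice bran are positive (barley, sorghum, cassava meal = 0). There the crude protein and metabolisable energy constraints are tight.
So sunflower meal = 0.753 kg, rice bran = 1.261 kg.
Total cost: 0.34·0.753 + 0.23·1.261 = 0.54605.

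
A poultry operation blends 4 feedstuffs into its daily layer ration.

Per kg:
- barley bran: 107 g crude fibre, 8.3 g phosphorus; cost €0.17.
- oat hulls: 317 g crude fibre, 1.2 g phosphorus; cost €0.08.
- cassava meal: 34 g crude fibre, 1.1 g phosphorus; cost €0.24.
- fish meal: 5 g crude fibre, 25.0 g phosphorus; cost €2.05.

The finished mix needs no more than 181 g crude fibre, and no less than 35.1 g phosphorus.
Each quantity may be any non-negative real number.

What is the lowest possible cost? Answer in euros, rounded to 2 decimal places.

€2.03

Treat it as an LP. Let x1 = kg of barley bran, x2 = kg of oat hulls, x3 = kg of cassava meal, x4 = kg of fish meal.
min 0.17x1 + 0.08x2 + 0.24x3 + 2.05x4 s.t.:
  107x1 + 317x2 + 34x3 + 5x4 ≤ 181   (crude fibre)
  8.3x1 + 1.2x2 + 1.1x3 + 25x4 ≥ 35.1   (phosphorus)
  x1, x2, x3, x4 ≥ 0.
The optimal basis is {barley bran, fish meal}; oat hulls, cassava meal drop out. The crude fibre and phosphorus requirements are met with equality.
Solving gives x1 = 1.6516, x4 = 0.85567.
Cost = 0.17·1.6516 + 2.05·0.85567 = 2.0349.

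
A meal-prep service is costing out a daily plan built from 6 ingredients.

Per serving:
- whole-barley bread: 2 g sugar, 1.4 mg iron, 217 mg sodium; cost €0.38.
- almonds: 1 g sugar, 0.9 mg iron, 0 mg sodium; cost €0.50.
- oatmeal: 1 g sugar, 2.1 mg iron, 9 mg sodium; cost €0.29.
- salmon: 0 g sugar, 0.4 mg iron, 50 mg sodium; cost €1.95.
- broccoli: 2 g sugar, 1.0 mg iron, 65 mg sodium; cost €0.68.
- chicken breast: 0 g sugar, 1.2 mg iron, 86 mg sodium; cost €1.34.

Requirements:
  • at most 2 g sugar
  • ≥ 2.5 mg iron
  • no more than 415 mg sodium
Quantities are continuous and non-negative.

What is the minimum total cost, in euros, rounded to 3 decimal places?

€0.345

Let x1 = servings of whole-barley bread, x2 = servings of almonds, x3 = servings of oatmeal, x4 = servings of salmon, x5 = servings of broccoli, x6 = servings of chicken breast.
Minimize 0.38x1 + 0.5x2 + 0.29x3 + 1.95x4 + 0.68x5 + 1.34x6 subject to:
  2x1 + 1x2 + 1x3 + 2x5 ≤ 2   (sugar)
  1.4x1 + 0.9x2 + 2.1x3 + 0.4x4 + 1x5 + 1.2x6 ≥ 2.5   (iron)
  217x1 + 9x3 + 50x4 + 65x5 + 86x6 ≤ 415   (sodium)
  x1, x2, x3, x4, x5, x6 ≥ 0.
The optimal basis is {oatmeal}; whole-barley bread, almonds, salmon, broccoli, chicken breast drop out. Binding constraint: iron.
So oatmeal = 1.19 servings.
Total cost: 0.29·1.19 = 0.34510.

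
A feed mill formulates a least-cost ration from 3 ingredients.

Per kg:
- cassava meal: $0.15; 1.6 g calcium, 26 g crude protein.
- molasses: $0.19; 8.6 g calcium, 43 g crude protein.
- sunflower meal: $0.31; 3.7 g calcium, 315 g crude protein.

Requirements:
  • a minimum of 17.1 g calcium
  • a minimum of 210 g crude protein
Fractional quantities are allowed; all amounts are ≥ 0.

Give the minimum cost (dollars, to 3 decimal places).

This is a linear program. Let x1 = kg of cassava meal, x2 = kg of molasses, x3 = kg of sunflower meal.
Minimize 0.15x1 + 0.19x2 + 0.31x3 with:
  1.6x1 + 8.6x2 + 3.7x3 ≥ 17.1   (calcium)
  26x1 + 43x2 + 315x3 ≥ 210   (crude protein)
  x1, x2, x3 ≥ 0.
The optimal basis is {molasses, sunflower meal}; cassava meal drops out. There the calcium and crude protein constraints are tight.
Optimal quantities: molasses = 1.808 kg, sunflower meal = 0.4199 kg.
Objective = 0.19·1.808 + 0.31·0.4199 = 0.47369.

$0.474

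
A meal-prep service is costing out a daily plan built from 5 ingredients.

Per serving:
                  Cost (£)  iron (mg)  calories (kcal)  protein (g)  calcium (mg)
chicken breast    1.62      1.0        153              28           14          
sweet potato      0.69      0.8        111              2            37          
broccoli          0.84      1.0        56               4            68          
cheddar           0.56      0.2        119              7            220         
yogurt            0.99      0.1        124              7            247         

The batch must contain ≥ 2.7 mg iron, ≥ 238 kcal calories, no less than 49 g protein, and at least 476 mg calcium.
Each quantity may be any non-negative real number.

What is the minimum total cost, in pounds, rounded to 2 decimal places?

This is a linear program. Let x1 = servings of chicken breast, x2 = servings of sweet potato, x3 = servings of broccoli, x4 = servings of cheddar, x5 = servings of yogurt.
Minimise 1.62x1 + 0.69x2 + 0.84x3 + 0.56x4 + 0.99x5 subject to:
  1x1 + 0.8x2 + 1x3 + 0.2x4 + 0.1x5 ≥ 2.7   (iron)
  153x1 + 111x2 + 56x3 + 119x4 + 124x5 ≥ 238   (calories)
  28x1 + 2x2 + 4x3 + 7x4 + 7x5 ≥ 49   (protein)
  14x1 + 37x2 + 68x3 + 220x4 + 247x5 ≥ 476   (calcium)
  x1, x2, x3, x4, x5 ≥ 0.
The minimum-cost mix takes nothing from sweet potato, yogurt — only chicken breast, broccoli, cheddar. There the iron, protein, calcium constraints are tight.
Solving gives x1 = 1.148, x3 = 1.208, x4 = 1.717.
Objective = 1.62·1.148 + 0.84·1.208 + 0.56·1.717 = 3.8360.

£3.84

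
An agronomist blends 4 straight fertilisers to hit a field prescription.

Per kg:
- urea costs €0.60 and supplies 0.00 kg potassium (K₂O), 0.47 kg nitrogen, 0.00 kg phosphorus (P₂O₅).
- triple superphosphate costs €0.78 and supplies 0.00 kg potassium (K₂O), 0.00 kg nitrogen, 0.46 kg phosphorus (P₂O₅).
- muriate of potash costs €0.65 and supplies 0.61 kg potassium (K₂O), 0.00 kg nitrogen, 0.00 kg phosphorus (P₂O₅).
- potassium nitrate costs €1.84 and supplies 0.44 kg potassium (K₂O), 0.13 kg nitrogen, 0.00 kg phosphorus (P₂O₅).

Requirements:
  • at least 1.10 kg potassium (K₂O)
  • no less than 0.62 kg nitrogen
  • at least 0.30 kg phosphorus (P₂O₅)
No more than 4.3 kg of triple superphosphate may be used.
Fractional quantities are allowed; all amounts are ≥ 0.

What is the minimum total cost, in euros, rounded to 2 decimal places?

€2.47

This is a linear program. Let x1 = kg of urea, x2 = kg of triple superphosphate, x3 = kg of muriate of potash, x4 = kg of potassium nitrate.
Minimise 0.6x1 + 0.78x2 + 0.65x3 + 1.84x4 subject to:
  0.61x3 + 0.44x4 ≥ 1.1   (potassium (K₂O))
  0.47x1 + 0.13x4 ≥ 0.62   (nitrogen)
  0.46x2 ≥ 0.3   (phosphorus (P₂O₅))
  x2 ≤ 4.3
  x1, x2, x3, x4 ≥ 0.
The minimum-cost mix takes nothing from potassium nitrate — only urea, triple superphosphate, muriate of potash. There the potassium (K₂O), nitrogen, phosphorus (P₂O₅) constraints are tight.
So urea = 1.319 kg, triple superphosphate = 0.6522 kg, muriate of potash = 1.803 kg.
Hence cost = 0.6·1.319 + 0.78·0.6522 + 0.65·1.803 = €2.4721.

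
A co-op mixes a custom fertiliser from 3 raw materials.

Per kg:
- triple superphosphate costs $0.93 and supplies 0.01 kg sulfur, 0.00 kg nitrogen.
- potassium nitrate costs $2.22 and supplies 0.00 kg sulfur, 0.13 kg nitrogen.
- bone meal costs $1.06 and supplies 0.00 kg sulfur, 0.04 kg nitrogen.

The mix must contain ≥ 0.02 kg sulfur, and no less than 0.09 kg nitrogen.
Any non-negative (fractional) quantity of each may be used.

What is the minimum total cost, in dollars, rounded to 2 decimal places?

Let x1 = kg of triple superphosphate, x2 = kg of potassium nitrate, x3 = kg of bone meal.
Minimise 0.93x1 + 2.22x2 + 1.06x3 s.t.:
  0.01x1 ≥ 0.02   (sulfur)
  0.13x2 + 0.04x3 ≥ 0.09   (nitrogen)
  x1, x2, x3 ≥ 0.
The optimal basis is {triple superphosphate, potassium nitrate}; bone meal drops out. Binding constraints: sulfur and nitrogen.
So triple superphosphate = 2 kg, potassium nitrate = 0.6923 kg.
Objective = 0.93·2 + 2.22·0.6923 = 3.3969.

$3.40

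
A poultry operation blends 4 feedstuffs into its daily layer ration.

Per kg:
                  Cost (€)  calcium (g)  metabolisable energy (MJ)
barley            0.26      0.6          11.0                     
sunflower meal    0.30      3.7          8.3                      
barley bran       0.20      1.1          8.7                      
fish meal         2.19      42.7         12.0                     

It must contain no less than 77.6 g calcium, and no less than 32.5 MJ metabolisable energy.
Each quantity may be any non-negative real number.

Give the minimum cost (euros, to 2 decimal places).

Let x1 = kg of barley, x2 = kg of sunflower meal, x3 = kg of barley bran, x4 = kg of fish meal.
Minimise 0.26x1 + 0.3x2 + 0.2x3 + 2.19x4 with:
  0.6x1 + 3.7x2 + 1.1x3 + 42.7x4 ≥ 77.6   (calcium)
  11x1 + 8.3x2 + 8.7x3 + 12x4 ≥ 32.5   (metabolisable energy)
  x1, x2, x3, x4 ≥ 0.
The optimal basis is {sunflower meal, fish meal}; barley, barley bran drop out. The calcium and metabolisable energy requirements are met with equality.
Optimal quantities: sunflower meal = 1.473 kg, fish meal = 1.69 kg.
Hence cost = 0.3·1.473 + 2.19·1.69 = €4.1430.

€4.14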